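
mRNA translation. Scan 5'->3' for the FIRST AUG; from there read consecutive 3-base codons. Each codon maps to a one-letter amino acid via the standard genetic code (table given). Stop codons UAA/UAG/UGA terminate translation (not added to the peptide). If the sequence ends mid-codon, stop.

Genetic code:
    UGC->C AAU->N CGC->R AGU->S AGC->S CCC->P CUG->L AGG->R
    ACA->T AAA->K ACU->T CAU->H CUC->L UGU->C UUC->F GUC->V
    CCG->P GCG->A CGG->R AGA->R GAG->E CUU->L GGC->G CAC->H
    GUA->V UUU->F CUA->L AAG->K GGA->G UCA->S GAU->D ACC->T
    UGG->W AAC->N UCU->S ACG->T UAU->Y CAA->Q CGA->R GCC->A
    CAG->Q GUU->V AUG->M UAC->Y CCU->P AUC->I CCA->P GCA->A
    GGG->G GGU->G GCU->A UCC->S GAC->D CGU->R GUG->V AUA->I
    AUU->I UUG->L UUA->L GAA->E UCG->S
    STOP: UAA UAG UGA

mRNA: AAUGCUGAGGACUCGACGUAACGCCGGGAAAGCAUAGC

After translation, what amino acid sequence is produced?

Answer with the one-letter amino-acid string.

start AUG at pos 1
pos 1: AUG -> M; peptide=M
pos 4: CUG -> L; peptide=ML
pos 7: AGG -> R; peptide=MLR
pos 10: ACU -> T; peptide=MLRT
pos 13: CGA -> R; peptide=MLRTR
pos 16: CGU -> R; peptide=MLRTRR
pos 19: AAC -> N; peptide=MLRTRRN
pos 22: GCC -> A; peptide=MLRTRRNA
pos 25: GGG -> G; peptide=MLRTRRNAG
pos 28: AAA -> K; peptide=MLRTRRNAGK
pos 31: GCA -> A; peptide=MLRTRRNAGKA
pos 34: UAG -> STOP

Answer: MLRTRRNAGKA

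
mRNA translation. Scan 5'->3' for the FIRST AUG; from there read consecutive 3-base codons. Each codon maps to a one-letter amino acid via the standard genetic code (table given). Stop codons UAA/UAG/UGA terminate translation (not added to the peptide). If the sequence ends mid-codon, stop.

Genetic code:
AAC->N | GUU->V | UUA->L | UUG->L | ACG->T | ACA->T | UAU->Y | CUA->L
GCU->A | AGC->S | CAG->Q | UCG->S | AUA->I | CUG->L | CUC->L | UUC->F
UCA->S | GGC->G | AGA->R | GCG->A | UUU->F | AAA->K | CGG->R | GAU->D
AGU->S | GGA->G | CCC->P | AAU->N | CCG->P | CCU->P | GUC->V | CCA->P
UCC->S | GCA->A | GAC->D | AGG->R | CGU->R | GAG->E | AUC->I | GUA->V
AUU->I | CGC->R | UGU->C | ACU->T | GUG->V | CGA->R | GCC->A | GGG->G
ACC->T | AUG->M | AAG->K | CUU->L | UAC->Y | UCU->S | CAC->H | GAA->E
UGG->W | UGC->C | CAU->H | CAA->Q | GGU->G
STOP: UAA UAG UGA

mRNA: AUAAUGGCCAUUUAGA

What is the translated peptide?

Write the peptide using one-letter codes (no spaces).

Answer: MAI

Derivation:
start AUG at pos 3
pos 3: AUG -> M; peptide=M
pos 6: GCC -> A; peptide=MA
pos 9: AUU -> I; peptide=MAI
pos 12: UAG -> STOP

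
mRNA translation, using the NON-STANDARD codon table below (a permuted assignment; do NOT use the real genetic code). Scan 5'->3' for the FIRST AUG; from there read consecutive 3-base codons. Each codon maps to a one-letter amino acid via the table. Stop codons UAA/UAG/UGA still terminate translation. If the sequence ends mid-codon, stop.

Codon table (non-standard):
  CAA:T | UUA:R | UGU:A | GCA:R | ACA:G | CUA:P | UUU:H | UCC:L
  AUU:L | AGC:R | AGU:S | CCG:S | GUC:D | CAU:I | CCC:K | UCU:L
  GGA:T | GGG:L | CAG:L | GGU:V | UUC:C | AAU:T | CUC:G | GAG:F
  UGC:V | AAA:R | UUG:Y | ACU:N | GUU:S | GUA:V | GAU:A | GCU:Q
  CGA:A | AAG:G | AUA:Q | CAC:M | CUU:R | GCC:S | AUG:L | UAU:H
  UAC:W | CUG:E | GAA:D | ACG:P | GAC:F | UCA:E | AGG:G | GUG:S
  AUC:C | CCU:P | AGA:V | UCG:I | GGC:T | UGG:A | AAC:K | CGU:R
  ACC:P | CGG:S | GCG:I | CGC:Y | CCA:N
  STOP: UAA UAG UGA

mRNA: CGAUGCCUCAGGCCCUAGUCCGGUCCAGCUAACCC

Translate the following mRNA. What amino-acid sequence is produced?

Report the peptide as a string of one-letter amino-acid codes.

Answer: LPLSPDSLR

Derivation:
start AUG at pos 2
pos 2: AUG -> L; peptide=L
pos 5: CCU -> P; peptide=LP
pos 8: CAG -> L; peptide=LPL
pos 11: GCC -> S; peptide=LPLS
pos 14: CUA -> P; peptide=LPLSP
pos 17: GUC -> D; peptide=LPLSPD
pos 20: CGG -> S; peptide=LPLSPDS
pos 23: UCC -> L; peptide=LPLSPDSL
pos 26: AGC -> R; peptide=LPLSPDSLR
pos 29: UAA -> STOP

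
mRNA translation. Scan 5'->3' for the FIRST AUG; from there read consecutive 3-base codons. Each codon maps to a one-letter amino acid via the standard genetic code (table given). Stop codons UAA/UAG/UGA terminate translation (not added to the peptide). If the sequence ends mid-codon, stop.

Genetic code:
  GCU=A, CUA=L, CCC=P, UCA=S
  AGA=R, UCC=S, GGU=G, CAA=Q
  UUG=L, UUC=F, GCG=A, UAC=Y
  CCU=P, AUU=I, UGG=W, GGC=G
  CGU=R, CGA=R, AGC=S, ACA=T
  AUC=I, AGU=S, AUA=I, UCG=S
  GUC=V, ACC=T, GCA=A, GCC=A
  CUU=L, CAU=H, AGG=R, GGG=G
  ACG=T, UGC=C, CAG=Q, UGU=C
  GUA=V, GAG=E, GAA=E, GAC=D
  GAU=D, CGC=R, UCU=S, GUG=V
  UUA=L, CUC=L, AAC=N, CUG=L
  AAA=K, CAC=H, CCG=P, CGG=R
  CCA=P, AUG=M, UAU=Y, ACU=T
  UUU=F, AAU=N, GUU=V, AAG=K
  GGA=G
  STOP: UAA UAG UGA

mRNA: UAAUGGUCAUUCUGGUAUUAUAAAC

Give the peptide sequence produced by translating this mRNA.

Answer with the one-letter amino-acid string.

Answer: MVILVL

Derivation:
start AUG at pos 2
pos 2: AUG -> M; peptide=M
pos 5: GUC -> V; peptide=MV
pos 8: AUU -> I; peptide=MVI
pos 11: CUG -> L; peptide=MVIL
pos 14: GUA -> V; peptide=MVILV
pos 17: UUA -> L; peptide=MVILVL
pos 20: UAA -> STOP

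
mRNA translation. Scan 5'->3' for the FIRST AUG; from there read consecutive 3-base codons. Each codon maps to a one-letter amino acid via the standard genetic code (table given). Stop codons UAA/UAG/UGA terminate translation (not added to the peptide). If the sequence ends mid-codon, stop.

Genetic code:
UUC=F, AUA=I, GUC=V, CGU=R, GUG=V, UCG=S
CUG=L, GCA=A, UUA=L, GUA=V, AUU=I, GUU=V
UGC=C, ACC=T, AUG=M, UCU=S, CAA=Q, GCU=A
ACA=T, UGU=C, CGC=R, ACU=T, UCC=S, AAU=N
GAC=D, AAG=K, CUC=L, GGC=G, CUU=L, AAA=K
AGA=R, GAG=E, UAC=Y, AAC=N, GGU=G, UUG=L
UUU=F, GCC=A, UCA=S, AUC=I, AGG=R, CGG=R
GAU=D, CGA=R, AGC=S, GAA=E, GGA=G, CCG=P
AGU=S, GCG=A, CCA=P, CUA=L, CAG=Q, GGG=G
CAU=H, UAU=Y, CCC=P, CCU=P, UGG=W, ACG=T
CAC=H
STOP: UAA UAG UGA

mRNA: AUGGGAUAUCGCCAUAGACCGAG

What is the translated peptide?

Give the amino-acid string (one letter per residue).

Answer: MGYRHRP

Derivation:
start AUG at pos 0
pos 0: AUG -> M; peptide=M
pos 3: GGA -> G; peptide=MG
pos 6: UAU -> Y; peptide=MGY
pos 9: CGC -> R; peptide=MGYR
pos 12: CAU -> H; peptide=MGYRH
pos 15: AGA -> R; peptide=MGYRHR
pos 18: CCG -> P; peptide=MGYRHRP
pos 21: only 2 nt remain (<3), stop (end of mRNA)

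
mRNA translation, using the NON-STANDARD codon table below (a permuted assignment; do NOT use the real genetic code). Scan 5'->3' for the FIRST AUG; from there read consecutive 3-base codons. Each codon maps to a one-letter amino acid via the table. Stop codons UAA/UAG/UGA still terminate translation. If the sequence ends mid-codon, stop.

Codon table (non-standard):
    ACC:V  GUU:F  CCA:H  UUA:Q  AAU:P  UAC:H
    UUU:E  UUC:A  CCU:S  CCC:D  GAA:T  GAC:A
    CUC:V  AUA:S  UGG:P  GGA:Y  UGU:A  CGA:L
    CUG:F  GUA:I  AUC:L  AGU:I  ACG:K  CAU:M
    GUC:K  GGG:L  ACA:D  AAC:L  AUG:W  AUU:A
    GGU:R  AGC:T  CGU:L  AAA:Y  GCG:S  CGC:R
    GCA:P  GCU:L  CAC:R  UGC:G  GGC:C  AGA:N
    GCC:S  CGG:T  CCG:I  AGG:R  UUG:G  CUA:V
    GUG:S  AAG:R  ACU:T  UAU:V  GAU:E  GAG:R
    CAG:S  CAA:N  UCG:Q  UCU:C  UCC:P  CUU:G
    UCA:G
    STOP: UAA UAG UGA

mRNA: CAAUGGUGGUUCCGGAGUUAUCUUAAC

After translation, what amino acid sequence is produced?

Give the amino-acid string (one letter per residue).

Answer: WSFIRQC

Derivation:
start AUG at pos 2
pos 2: AUG -> W; peptide=W
pos 5: GUG -> S; peptide=WS
pos 8: GUU -> F; peptide=WSF
pos 11: CCG -> I; peptide=WSFI
pos 14: GAG -> R; peptide=WSFIR
pos 17: UUA -> Q; peptide=WSFIRQ
pos 20: UCU -> C; peptide=WSFIRQC
pos 23: UAA -> STOP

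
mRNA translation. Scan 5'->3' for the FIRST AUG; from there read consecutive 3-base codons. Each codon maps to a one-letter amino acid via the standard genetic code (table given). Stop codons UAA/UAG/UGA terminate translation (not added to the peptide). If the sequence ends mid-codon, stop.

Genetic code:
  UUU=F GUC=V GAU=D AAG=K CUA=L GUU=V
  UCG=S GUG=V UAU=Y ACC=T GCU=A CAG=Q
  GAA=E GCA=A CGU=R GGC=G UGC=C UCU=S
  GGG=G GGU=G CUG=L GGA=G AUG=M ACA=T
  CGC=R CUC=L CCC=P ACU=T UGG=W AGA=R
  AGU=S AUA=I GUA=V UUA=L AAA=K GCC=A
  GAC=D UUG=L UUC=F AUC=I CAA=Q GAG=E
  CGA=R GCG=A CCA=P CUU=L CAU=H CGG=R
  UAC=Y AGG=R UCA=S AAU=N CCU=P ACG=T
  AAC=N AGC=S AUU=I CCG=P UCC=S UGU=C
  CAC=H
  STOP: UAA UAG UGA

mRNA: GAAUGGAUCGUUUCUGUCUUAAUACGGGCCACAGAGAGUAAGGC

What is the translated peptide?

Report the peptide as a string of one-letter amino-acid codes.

Answer: MDRFCLNTGHRE

Derivation:
start AUG at pos 2
pos 2: AUG -> M; peptide=M
pos 5: GAU -> D; peptide=MD
pos 8: CGU -> R; peptide=MDR
pos 11: UUC -> F; peptide=MDRF
pos 14: UGU -> C; peptide=MDRFC
pos 17: CUU -> L; peptide=MDRFCL
pos 20: AAU -> N; peptide=MDRFCLN
pos 23: ACG -> T; peptide=MDRFCLNT
pos 26: GGC -> G; peptide=MDRFCLNTG
pos 29: CAC -> H; peptide=MDRFCLNTGH
pos 32: AGA -> R; peptide=MDRFCLNTGHR
pos 35: GAG -> E; peptide=MDRFCLNTGHRE
pos 38: UAA -> STOP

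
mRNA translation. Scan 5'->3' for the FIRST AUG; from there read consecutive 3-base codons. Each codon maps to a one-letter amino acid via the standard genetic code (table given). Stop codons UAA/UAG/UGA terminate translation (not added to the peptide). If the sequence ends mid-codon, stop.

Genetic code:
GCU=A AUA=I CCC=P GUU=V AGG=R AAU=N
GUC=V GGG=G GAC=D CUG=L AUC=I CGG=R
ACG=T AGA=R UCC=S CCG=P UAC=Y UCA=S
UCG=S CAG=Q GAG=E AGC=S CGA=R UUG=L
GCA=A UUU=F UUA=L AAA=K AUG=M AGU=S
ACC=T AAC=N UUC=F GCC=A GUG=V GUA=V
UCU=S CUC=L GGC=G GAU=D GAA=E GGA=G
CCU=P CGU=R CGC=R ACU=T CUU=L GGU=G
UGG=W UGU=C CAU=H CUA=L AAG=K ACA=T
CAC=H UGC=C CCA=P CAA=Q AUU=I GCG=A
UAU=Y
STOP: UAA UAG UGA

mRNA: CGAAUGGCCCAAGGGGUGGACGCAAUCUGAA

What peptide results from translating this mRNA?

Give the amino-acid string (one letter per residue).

Answer: MAQGVDAI

Derivation:
start AUG at pos 3
pos 3: AUG -> M; peptide=M
pos 6: GCC -> A; peptide=MA
pos 9: CAA -> Q; peptide=MAQ
pos 12: GGG -> G; peptide=MAQG
pos 15: GUG -> V; peptide=MAQGV
pos 18: GAC -> D; peptide=MAQGVD
pos 21: GCA -> A; peptide=MAQGVDA
pos 24: AUC -> I; peptide=MAQGVDAI
pos 27: UGA -> STOP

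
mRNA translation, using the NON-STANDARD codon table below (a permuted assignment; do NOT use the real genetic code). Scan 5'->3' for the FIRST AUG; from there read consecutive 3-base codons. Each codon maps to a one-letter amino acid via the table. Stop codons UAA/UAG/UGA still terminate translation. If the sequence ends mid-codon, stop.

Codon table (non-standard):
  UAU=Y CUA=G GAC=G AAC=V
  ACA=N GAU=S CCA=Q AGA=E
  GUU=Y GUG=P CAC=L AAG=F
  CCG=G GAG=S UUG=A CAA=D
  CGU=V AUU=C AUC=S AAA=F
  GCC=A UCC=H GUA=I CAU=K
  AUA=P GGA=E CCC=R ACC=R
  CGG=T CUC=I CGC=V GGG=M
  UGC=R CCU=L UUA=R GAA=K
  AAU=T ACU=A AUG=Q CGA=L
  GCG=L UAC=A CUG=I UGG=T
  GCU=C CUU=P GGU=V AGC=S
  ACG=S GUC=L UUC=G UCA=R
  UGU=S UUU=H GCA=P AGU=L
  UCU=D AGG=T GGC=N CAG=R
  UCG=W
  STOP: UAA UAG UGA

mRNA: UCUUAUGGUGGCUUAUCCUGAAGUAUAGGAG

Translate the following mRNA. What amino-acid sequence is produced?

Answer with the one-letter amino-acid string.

start AUG at pos 4
pos 4: AUG -> Q; peptide=Q
pos 7: GUG -> P; peptide=QP
pos 10: GCU -> C; peptide=QPC
pos 13: UAU -> Y; peptide=QPCY
pos 16: CCU -> L; peptide=QPCYL
pos 19: GAA -> K; peptide=QPCYLK
pos 22: GUA -> I; peptide=QPCYLKI
pos 25: UAG -> STOP

Answer: QPCYLKI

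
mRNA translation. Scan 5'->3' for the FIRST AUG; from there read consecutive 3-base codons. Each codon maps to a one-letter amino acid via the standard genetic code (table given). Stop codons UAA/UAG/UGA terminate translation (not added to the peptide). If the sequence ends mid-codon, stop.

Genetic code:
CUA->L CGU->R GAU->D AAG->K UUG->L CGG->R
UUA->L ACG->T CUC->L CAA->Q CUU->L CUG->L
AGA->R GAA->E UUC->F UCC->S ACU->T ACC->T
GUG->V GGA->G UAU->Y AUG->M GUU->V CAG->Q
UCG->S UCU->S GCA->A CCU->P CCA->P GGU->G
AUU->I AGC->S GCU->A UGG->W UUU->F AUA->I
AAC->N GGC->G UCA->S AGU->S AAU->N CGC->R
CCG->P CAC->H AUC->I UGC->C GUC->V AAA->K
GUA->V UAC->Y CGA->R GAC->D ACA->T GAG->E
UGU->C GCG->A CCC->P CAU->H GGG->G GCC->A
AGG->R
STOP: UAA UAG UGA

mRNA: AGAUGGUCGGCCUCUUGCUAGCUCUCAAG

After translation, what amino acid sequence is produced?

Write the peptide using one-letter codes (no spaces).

start AUG at pos 2
pos 2: AUG -> M; peptide=M
pos 5: GUC -> V; peptide=MV
pos 8: GGC -> G; peptide=MVG
pos 11: CUC -> L; peptide=MVGL
pos 14: UUG -> L; peptide=MVGLL
pos 17: CUA -> L; peptide=MVGLLL
pos 20: GCU -> A; peptide=MVGLLLA
pos 23: CUC -> L; peptide=MVGLLLAL
pos 26: AAG -> K; peptide=MVGLLLALK
pos 29: only 0 nt remain (<3), stop (end of mRNA)

Answer: MVGLLLALK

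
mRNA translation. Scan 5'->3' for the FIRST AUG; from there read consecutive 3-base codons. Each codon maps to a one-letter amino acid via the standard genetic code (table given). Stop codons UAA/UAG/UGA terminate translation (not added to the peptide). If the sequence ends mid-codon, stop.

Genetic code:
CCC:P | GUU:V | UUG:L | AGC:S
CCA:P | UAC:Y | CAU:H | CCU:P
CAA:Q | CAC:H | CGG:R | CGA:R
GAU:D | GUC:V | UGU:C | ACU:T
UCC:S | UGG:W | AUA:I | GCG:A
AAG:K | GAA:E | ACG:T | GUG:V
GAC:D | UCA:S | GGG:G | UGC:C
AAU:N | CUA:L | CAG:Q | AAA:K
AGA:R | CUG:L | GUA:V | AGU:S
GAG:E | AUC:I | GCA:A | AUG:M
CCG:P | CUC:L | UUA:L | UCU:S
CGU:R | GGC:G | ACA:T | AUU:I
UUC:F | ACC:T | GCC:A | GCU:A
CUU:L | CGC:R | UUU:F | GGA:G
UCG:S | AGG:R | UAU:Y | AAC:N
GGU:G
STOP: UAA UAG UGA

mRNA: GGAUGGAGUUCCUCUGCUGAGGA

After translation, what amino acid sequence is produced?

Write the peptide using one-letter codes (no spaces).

start AUG at pos 2
pos 2: AUG -> M; peptide=M
pos 5: GAG -> E; peptide=ME
pos 8: UUC -> F; peptide=MEF
pos 11: CUC -> L; peptide=MEFL
pos 14: UGC -> C; peptide=MEFLC
pos 17: UGA -> STOP

Answer: MEFLC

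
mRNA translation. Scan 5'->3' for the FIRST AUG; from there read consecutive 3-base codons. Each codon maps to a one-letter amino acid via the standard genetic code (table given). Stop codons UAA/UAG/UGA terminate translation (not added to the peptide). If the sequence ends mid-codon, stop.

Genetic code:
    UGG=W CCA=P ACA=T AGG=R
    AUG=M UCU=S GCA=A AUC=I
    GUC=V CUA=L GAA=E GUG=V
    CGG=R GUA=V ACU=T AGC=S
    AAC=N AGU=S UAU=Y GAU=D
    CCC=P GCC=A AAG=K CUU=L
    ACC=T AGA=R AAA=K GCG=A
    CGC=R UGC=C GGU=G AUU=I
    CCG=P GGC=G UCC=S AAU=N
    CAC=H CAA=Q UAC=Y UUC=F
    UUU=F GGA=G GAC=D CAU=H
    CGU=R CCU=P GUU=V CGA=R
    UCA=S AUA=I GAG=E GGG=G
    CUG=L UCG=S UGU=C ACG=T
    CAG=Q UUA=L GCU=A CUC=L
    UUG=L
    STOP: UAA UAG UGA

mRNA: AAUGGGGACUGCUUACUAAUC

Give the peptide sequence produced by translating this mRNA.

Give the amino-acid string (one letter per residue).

start AUG at pos 1
pos 1: AUG -> M; peptide=M
pos 4: GGG -> G; peptide=MG
pos 7: ACU -> T; peptide=MGT
pos 10: GCU -> A; peptide=MGTA
pos 13: UAC -> Y; peptide=MGTAY
pos 16: UAA -> STOP

Answer: MGTAY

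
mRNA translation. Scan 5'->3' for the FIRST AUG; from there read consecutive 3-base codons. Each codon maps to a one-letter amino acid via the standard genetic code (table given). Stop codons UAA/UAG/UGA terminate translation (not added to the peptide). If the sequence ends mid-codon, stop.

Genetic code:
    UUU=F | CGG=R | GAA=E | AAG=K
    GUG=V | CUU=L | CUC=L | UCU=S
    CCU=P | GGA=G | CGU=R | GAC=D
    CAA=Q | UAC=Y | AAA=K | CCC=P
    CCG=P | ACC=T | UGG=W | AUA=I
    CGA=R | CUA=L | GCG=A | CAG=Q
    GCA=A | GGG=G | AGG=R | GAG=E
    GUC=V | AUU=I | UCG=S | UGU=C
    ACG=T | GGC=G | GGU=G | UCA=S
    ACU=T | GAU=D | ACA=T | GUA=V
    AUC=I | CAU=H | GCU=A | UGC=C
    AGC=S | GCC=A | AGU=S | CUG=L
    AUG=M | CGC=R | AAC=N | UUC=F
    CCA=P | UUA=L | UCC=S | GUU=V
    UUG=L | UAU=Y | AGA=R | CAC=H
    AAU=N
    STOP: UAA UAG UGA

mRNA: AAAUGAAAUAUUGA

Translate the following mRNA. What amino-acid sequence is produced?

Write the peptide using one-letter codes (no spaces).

start AUG at pos 2
pos 2: AUG -> M; peptide=M
pos 5: AAA -> K; peptide=MK
pos 8: UAU -> Y; peptide=MKY
pos 11: UGA -> STOP

Answer: MKY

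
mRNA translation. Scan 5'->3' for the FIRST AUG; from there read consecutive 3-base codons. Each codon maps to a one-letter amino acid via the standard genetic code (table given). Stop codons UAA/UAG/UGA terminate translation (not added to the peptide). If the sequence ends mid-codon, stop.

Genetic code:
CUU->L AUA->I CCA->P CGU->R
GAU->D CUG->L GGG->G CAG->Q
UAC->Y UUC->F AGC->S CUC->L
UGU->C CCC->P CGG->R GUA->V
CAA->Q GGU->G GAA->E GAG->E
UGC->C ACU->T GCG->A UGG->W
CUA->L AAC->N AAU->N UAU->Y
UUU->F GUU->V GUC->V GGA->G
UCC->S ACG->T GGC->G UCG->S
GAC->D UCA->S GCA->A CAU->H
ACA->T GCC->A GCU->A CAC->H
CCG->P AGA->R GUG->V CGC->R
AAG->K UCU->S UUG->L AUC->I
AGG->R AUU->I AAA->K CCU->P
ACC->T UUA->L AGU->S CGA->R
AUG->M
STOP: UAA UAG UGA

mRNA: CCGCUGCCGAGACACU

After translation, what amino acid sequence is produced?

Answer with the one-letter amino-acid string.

no AUG start codon found

Answer: (empty: no AUG start codon)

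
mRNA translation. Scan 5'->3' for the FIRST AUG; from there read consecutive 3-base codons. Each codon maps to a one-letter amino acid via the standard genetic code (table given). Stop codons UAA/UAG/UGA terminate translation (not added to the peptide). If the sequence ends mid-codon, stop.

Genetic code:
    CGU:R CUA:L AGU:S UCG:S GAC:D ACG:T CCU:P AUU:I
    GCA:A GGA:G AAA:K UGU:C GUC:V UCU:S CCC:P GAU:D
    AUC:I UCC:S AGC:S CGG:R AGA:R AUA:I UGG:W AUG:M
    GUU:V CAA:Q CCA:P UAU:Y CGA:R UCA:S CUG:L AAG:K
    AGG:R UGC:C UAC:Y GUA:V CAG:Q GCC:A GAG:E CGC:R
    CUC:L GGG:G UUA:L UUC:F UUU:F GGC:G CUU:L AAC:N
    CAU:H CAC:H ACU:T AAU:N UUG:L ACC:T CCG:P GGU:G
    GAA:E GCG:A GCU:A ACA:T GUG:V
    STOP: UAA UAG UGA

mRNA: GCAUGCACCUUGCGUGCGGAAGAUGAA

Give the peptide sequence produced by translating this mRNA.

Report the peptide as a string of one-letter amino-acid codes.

Answer: MHLACGR

Derivation:
start AUG at pos 2
pos 2: AUG -> M; peptide=M
pos 5: CAC -> H; peptide=MH
pos 8: CUU -> L; peptide=MHL
pos 11: GCG -> A; peptide=MHLA
pos 14: UGC -> C; peptide=MHLAC
pos 17: GGA -> G; peptide=MHLACG
pos 20: AGA -> R; peptide=MHLACGR
pos 23: UGA -> STOP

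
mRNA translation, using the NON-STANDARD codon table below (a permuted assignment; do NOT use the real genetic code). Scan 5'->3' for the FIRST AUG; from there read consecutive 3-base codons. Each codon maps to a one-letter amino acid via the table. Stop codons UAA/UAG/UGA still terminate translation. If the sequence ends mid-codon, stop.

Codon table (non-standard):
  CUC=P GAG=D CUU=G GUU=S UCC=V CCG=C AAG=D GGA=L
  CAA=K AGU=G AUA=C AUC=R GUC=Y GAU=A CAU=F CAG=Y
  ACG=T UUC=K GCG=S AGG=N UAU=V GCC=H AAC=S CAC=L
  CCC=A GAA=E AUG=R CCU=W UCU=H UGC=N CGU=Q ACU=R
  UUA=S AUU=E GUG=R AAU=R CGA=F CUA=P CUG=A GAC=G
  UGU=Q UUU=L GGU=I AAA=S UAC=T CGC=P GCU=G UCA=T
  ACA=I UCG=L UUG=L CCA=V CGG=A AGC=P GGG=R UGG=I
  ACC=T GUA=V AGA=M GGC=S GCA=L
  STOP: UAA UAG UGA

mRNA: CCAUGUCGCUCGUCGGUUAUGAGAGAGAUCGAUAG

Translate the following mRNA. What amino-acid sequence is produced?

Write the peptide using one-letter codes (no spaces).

Answer: RLPYIVDMAF

Derivation:
start AUG at pos 2
pos 2: AUG -> R; peptide=R
pos 5: UCG -> L; peptide=RL
pos 8: CUC -> P; peptide=RLP
pos 11: GUC -> Y; peptide=RLPY
pos 14: GGU -> I; peptide=RLPYI
pos 17: UAU -> V; peptide=RLPYIV
pos 20: GAG -> D; peptide=RLPYIVD
pos 23: AGA -> M; peptide=RLPYIVDM
pos 26: GAU -> A; peptide=RLPYIVDMA
pos 29: CGA -> F; peptide=RLPYIVDMAF
pos 32: UAG -> STOP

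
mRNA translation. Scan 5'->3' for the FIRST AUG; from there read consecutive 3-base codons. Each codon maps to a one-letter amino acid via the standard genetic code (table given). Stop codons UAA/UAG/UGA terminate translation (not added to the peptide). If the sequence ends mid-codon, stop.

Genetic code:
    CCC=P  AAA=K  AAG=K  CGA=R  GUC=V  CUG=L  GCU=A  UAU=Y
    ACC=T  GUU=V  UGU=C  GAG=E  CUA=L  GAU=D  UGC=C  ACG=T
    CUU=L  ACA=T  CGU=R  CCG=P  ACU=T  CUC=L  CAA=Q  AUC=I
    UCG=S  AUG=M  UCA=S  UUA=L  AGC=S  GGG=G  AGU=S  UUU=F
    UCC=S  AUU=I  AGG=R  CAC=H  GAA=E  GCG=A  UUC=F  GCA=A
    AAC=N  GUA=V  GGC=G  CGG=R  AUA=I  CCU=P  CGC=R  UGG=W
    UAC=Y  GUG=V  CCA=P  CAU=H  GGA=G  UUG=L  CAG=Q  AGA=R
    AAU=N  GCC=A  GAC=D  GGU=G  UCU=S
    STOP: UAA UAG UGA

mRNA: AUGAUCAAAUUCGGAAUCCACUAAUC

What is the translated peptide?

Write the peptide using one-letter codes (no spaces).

Answer: MIKFGIH

Derivation:
start AUG at pos 0
pos 0: AUG -> M; peptide=M
pos 3: AUC -> I; peptide=MI
pos 6: AAA -> K; peptide=MIK
pos 9: UUC -> F; peptide=MIKF
pos 12: GGA -> G; peptide=MIKFG
pos 15: AUC -> I; peptide=MIKFGI
pos 18: CAC -> H; peptide=MIKFGIH
pos 21: UAA -> STOP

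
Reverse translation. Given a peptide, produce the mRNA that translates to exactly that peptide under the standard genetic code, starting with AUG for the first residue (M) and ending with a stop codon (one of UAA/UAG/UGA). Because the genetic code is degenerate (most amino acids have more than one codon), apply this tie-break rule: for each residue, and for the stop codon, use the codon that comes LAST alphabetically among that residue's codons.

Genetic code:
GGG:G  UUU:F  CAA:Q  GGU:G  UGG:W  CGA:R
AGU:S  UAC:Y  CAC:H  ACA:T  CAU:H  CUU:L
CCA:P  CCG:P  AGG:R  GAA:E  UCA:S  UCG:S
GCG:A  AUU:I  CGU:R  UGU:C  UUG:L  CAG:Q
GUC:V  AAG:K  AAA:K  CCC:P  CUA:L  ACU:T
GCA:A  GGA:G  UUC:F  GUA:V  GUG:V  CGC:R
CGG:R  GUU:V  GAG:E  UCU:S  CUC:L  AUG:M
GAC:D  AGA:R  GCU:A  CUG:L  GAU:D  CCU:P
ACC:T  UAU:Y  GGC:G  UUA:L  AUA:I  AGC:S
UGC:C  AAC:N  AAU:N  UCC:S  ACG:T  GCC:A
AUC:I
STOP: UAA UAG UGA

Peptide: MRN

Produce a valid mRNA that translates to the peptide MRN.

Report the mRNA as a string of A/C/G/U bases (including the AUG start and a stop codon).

residue 1: M -> AUG (start codon)
residue 2: R codons sorted = AGA,AGG,CGA,CGC,CGG,CGU -> pick last = CGU
residue 3: N codons sorted = AAC,AAU -> pick last = AAU
terminator: stop codons sorted = UAA,UAG,UGA -> pick last = UGA

Answer: mRNA: AUGCGUAAUUGA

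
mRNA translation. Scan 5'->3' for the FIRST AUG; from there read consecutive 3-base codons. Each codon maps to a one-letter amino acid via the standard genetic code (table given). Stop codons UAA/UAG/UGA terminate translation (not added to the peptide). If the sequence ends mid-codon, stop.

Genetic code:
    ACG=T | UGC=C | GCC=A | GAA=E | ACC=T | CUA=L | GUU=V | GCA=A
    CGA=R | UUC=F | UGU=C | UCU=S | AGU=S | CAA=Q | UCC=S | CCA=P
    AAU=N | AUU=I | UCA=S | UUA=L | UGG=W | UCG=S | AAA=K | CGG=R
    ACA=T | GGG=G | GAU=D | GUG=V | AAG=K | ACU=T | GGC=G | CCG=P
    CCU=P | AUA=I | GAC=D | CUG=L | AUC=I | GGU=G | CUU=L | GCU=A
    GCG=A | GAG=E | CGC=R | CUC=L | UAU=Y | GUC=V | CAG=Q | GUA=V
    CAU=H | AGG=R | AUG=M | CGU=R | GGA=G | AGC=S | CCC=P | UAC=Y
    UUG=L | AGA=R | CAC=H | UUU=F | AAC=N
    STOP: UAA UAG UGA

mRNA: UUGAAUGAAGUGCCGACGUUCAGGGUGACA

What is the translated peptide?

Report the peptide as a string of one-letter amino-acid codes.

start AUG at pos 4
pos 4: AUG -> M; peptide=M
pos 7: AAG -> K; peptide=MK
pos 10: UGC -> C; peptide=MKC
pos 13: CGA -> R; peptide=MKCR
pos 16: CGU -> R; peptide=MKCRR
pos 19: UCA -> S; peptide=MKCRRS
pos 22: GGG -> G; peptide=MKCRRSG
pos 25: UGA -> STOP

Answer: MKCRRSG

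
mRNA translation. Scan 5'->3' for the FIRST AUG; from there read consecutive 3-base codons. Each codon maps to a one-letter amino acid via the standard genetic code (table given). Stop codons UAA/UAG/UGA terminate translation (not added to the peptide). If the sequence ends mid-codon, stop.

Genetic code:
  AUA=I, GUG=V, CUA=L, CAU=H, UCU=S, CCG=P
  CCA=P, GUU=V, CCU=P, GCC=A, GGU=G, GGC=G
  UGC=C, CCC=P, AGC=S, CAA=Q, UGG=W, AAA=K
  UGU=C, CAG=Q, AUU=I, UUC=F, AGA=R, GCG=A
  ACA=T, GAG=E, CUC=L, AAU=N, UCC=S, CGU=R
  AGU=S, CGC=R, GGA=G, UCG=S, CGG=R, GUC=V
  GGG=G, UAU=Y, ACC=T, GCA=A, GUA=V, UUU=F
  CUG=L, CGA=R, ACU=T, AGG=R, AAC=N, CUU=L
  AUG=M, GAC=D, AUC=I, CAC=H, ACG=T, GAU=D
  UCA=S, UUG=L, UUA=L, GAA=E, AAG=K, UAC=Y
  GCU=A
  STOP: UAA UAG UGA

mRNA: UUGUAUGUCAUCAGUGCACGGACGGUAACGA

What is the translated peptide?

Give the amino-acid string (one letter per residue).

Answer: MSSVHGR

Derivation:
start AUG at pos 4
pos 4: AUG -> M; peptide=M
pos 7: UCA -> S; peptide=MS
pos 10: UCA -> S; peptide=MSS
pos 13: GUG -> V; peptide=MSSV
pos 16: CAC -> H; peptide=MSSVH
pos 19: GGA -> G; peptide=MSSVHG
pos 22: CGG -> R; peptide=MSSVHGR
pos 25: UAA -> STOP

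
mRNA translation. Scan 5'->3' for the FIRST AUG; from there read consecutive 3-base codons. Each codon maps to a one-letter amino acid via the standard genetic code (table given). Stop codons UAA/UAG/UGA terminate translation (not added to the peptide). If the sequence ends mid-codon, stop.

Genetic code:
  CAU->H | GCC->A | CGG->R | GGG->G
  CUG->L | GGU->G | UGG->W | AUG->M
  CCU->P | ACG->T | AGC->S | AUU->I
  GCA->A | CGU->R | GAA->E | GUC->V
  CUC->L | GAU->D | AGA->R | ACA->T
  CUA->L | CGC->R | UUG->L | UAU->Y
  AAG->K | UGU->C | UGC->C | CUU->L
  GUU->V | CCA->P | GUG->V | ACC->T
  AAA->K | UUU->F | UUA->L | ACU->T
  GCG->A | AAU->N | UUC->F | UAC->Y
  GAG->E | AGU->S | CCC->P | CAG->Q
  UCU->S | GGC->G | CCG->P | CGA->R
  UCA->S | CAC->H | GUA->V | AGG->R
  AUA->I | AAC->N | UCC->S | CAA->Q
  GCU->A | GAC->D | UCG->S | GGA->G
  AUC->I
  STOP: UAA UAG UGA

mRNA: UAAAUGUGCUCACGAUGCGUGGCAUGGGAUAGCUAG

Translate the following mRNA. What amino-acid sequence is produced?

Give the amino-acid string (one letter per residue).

start AUG at pos 3
pos 3: AUG -> M; peptide=M
pos 6: UGC -> C; peptide=MC
pos 9: UCA -> S; peptide=MCS
pos 12: CGA -> R; peptide=MCSR
pos 15: UGC -> C; peptide=MCSRC
pos 18: GUG -> V; peptide=MCSRCV
pos 21: GCA -> A; peptide=MCSRCVA
pos 24: UGG -> W; peptide=MCSRCVAW
pos 27: GAU -> D; peptide=MCSRCVAWD
pos 30: AGC -> S; peptide=MCSRCVAWDS
pos 33: UAG -> STOP

Answer: MCSRCVAWDS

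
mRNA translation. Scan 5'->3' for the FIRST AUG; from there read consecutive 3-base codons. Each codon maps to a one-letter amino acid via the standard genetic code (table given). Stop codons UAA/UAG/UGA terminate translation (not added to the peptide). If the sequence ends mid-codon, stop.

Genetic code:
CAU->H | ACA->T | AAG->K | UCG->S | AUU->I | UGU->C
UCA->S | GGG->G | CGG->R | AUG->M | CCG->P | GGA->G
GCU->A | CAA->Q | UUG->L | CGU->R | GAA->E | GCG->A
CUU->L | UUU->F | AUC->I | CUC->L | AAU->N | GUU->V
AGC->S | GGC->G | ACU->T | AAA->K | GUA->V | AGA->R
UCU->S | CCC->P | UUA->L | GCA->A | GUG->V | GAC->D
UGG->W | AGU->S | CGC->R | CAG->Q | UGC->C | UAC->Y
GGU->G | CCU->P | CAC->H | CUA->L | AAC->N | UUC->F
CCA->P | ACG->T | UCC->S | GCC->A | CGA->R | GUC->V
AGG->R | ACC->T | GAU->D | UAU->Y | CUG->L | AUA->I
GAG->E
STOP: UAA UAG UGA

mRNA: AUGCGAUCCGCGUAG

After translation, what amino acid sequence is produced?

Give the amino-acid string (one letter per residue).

start AUG at pos 0
pos 0: AUG -> M; peptide=M
pos 3: CGA -> R; peptide=MR
pos 6: UCC -> S; peptide=MRS
pos 9: GCG -> A; peptide=MRSA
pos 12: UAG -> STOP

Answer: MRSA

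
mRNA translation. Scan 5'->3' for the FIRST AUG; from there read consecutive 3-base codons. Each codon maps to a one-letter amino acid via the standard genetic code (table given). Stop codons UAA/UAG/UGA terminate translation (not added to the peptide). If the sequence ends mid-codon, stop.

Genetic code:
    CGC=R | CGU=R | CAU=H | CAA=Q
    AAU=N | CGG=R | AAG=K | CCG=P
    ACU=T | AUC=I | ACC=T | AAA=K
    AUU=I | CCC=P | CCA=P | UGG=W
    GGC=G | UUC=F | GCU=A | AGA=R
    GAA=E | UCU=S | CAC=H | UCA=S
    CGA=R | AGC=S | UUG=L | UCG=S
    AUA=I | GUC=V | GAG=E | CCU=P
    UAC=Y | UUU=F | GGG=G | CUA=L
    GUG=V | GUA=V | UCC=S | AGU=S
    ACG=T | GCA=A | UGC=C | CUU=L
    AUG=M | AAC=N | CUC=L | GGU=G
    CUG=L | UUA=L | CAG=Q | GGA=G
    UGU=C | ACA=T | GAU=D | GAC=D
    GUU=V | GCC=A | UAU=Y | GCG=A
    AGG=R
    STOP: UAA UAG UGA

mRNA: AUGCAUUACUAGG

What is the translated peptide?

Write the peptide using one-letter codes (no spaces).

start AUG at pos 0
pos 0: AUG -> M; peptide=M
pos 3: CAU -> H; peptide=MH
pos 6: UAC -> Y; peptide=MHY
pos 9: UAG -> STOP

Answer: MHY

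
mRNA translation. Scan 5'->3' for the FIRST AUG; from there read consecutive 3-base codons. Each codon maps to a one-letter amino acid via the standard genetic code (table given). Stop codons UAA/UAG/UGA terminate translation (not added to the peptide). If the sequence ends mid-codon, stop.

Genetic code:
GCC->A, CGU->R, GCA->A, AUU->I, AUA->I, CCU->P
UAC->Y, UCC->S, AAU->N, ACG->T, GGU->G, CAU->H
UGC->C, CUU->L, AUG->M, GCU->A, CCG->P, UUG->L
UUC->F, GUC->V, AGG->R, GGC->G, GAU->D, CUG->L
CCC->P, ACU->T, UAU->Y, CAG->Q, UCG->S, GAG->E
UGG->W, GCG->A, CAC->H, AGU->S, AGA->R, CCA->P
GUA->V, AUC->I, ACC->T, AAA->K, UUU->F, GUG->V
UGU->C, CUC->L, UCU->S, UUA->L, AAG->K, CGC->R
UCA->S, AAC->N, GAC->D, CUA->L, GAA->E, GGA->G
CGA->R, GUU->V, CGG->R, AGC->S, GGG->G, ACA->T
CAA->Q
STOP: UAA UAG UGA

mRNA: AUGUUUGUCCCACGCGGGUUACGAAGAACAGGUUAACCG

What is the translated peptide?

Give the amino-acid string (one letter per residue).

start AUG at pos 0
pos 0: AUG -> M; peptide=M
pos 3: UUU -> F; peptide=MF
pos 6: GUC -> V; peptide=MFV
pos 9: CCA -> P; peptide=MFVP
pos 12: CGC -> R; peptide=MFVPR
pos 15: GGG -> G; peptide=MFVPRG
pos 18: UUA -> L; peptide=MFVPRGL
pos 21: CGA -> R; peptide=MFVPRGLR
pos 24: AGA -> R; peptide=MFVPRGLRR
pos 27: ACA -> T; peptide=MFVPRGLRRT
pos 30: GGU -> G; peptide=MFVPRGLRRTG
pos 33: UAA -> STOP

Answer: MFVPRGLRRTG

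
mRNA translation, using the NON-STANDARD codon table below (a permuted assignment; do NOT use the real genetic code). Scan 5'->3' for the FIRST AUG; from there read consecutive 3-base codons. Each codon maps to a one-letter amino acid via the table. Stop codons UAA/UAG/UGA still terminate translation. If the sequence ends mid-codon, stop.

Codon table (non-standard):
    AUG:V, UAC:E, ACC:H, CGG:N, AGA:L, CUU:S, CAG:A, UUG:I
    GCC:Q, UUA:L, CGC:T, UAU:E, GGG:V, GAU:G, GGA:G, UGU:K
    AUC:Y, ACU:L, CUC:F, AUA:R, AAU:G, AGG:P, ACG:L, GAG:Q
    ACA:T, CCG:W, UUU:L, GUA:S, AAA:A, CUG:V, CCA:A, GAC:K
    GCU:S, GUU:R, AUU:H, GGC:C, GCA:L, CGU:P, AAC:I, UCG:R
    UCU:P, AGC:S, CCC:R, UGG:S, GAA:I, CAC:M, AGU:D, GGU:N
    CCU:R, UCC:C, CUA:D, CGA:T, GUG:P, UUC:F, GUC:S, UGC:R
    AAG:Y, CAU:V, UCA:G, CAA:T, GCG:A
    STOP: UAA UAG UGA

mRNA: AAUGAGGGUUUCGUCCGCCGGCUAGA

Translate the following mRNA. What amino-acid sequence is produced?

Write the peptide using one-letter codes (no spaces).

start AUG at pos 1
pos 1: AUG -> V; peptide=V
pos 4: AGG -> P; peptide=VP
pos 7: GUU -> R; peptide=VPR
pos 10: UCG -> R; peptide=VPRR
pos 13: UCC -> C; peptide=VPRRC
pos 16: GCC -> Q; peptide=VPRRCQ
pos 19: GGC -> C; peptide=VPRRCQC
pos 22: UAG -> STOP

Answer: VPRRCQC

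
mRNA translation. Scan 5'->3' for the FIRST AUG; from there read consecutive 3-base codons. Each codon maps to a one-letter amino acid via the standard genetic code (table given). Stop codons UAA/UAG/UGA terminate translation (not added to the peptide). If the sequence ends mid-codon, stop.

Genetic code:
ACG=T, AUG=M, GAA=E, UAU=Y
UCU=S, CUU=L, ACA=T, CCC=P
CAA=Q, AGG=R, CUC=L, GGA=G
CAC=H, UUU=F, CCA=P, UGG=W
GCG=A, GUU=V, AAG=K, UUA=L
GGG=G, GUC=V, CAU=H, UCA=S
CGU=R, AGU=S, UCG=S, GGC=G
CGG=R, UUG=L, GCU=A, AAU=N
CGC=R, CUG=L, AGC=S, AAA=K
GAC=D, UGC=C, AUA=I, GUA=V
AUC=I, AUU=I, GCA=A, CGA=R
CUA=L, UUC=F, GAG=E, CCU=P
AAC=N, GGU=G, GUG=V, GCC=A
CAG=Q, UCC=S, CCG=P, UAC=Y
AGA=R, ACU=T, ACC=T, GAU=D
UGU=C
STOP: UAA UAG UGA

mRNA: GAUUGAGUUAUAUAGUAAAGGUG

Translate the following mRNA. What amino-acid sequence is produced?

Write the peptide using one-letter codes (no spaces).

Answer: (empty: no AUG start codon)

Derivation:
no AUG start codon found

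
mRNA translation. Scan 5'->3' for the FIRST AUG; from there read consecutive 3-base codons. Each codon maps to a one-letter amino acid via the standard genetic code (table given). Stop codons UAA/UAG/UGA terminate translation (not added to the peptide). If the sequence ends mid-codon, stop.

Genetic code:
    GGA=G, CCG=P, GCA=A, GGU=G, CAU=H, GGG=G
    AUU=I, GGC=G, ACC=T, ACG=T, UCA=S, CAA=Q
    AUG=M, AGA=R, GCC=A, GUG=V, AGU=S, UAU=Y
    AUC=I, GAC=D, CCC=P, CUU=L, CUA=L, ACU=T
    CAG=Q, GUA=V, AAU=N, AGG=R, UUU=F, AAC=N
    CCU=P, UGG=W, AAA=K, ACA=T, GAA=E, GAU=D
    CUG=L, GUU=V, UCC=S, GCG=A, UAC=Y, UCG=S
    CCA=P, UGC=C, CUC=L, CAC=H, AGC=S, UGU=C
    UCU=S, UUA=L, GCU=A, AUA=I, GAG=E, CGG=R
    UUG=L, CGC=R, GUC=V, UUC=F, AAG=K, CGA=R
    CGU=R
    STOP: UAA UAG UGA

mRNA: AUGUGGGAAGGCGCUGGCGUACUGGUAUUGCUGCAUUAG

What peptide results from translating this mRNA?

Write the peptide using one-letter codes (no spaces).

Answer: MWEGAGVLVLLH

Derivation:
start AUG at pos 0
pos 0: AUG -> M; peptide=M
pos 3: UGG -> W; peptide=MW
pos 6: GAA -> E; peptide=MWE
pos 9: GGC -> G; peptide=MWEG
pos 12: GCU -> A; peptide=MWEGA
pos 15: GGC -> G; peptide=MWEGAG
pos 18: GUA -> V; peptide=MWEGAGV
pos 21: CUG -> L; peptide=MWEGAGVL
pos 24: GUA -> V; peptide=MWEGAGVLV
pos 27: UUG -> L; peptide=MWEGAGVLVL
pos 30: CUG -> L; peptide=MWEGAGVLVLL
pos 33: CAU -> H; peptide=MWEGAGVLVLLH
pos 36: UAG -> STOP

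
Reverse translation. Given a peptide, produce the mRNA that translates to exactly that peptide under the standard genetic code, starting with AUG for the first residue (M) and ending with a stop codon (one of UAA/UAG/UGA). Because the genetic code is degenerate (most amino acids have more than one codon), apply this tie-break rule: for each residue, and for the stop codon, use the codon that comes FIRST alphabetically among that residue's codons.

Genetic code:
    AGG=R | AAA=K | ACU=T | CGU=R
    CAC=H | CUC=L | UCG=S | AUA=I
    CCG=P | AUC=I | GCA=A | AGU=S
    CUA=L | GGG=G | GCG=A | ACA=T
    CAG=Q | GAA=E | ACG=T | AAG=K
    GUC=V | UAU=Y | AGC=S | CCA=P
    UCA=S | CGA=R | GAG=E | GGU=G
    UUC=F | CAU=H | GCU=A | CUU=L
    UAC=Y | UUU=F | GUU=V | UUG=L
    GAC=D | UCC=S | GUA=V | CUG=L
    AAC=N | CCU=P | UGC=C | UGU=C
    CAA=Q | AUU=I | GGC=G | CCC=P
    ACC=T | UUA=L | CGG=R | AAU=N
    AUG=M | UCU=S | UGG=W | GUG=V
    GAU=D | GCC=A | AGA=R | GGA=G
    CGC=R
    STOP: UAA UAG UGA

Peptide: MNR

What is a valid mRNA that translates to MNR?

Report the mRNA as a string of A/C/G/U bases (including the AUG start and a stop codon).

Answer: mRNA: AUGAACAGAUAA

Derivation:
residue 1: M -> AUG (start codon)
residue 2: N codons sorted = AAC,AAU -> pick first = AAC
residue 3: R codons sorted = AGA,AGG,CGA,CGC,CGG,CGU -> pick first = AGA
terminator: stop codons sorted = UAA,UAG,UGA -> pick first = UAA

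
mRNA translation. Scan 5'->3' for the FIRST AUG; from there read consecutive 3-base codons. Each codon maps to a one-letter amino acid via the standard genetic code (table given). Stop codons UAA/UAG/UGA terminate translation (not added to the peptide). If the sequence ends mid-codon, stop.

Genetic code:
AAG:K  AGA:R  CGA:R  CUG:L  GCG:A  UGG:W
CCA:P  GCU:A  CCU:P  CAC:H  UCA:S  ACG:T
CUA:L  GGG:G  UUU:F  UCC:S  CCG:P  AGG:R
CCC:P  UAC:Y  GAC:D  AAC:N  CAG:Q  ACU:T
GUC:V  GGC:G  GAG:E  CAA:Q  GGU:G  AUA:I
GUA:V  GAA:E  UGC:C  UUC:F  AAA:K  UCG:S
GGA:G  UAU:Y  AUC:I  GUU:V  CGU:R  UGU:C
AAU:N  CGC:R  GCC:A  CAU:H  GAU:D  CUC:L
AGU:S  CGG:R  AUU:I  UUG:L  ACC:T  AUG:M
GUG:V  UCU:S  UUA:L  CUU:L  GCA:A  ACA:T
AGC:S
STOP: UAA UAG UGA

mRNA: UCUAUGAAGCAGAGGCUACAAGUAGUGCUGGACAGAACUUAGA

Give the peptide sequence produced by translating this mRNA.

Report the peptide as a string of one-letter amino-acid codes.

Answer: MKQRLQVVLDRT

Derivation:
start AUG at pos 3
pos 3: AUG -> M; peptide=M
pos 6: AAG -> K; peptide=MK
pos 9: CAG -> Q; peptide=MKQ
pos 12: AGG -> R; peptide=MKQR
pos 15: CUA -> L; peptide=MKQRL
pos 18: CAA -> Q; peptide=MKQRLQ
pos 21: GUA -> V; peptide=MKQRLQV
pos 24: GUG -> V; peptide=MKQRLQVV
pos 27: CUG -> L; peptide=MKQRLQVVL
pos 30: GAC -> D; peptide=MKQRLQVVLD
pos 33: AGA -> R; peptide=MKQRLQVVLDR
pos 36: ACU -> T; peptide=MKQRLQVVLDRT
pos 39: UAG -> STOP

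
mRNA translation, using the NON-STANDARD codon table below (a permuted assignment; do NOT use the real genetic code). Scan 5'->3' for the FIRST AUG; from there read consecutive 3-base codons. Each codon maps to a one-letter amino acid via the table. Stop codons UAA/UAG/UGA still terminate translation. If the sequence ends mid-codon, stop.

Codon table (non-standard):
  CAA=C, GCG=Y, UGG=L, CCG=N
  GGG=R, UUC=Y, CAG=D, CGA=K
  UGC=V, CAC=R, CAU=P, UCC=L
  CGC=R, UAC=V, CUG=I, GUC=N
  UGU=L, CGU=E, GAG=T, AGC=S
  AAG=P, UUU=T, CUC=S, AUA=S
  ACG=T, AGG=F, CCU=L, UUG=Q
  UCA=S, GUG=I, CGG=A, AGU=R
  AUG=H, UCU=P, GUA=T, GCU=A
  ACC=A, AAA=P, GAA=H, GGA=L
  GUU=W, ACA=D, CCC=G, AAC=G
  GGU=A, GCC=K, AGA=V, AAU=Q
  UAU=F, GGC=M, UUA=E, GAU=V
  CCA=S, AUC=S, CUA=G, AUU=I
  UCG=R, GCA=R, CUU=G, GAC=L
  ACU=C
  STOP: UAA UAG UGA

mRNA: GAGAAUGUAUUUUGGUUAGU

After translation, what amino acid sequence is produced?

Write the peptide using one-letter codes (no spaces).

Answer: HFTA

Derivation:
start AUG at pos 4
pos 4: AUG -> H; peptide=H
pos 7: UAU -> F; peptide=HF
pos 10: UUU -> T; peptide=HFT
pos 13: GGU -> A; peptide=HFTA
pos 16: UAG -> STOP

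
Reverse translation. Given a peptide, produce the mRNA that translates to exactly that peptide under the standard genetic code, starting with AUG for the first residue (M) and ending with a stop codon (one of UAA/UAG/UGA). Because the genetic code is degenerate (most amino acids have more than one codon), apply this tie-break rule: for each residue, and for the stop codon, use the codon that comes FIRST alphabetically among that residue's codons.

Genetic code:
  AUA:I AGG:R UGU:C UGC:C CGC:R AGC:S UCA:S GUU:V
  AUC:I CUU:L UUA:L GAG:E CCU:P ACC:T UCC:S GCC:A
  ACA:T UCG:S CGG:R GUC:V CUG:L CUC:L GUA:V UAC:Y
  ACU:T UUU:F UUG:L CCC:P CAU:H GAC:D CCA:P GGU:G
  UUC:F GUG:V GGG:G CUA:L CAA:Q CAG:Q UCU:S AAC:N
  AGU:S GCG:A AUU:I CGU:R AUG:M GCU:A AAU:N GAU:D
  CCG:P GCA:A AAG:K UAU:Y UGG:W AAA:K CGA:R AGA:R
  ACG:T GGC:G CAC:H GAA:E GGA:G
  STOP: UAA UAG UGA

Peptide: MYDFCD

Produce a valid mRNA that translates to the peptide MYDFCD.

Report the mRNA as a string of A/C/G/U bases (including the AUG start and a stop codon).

residue 1: M -> AUG (start codon)
residue 2: Y codons sorted = UAC,UAU -> pick first = UAC
residue 3: D codons sorted = GAC,GAU -> pick first = GAC
residue 4: F codons sorted = UUC,UUU -> pick first = UUC
residue 5: C codons sorted = UGC,UGU -> pick first = UGC
residue 6: D codons sorted = GAC,GAU -> pick first = GAC
terminator: stop codons sorted = UAA,UAG,UGA -> pick first = UAA

Answer: mRNA: AUGUACGACUUCUGCGACUAA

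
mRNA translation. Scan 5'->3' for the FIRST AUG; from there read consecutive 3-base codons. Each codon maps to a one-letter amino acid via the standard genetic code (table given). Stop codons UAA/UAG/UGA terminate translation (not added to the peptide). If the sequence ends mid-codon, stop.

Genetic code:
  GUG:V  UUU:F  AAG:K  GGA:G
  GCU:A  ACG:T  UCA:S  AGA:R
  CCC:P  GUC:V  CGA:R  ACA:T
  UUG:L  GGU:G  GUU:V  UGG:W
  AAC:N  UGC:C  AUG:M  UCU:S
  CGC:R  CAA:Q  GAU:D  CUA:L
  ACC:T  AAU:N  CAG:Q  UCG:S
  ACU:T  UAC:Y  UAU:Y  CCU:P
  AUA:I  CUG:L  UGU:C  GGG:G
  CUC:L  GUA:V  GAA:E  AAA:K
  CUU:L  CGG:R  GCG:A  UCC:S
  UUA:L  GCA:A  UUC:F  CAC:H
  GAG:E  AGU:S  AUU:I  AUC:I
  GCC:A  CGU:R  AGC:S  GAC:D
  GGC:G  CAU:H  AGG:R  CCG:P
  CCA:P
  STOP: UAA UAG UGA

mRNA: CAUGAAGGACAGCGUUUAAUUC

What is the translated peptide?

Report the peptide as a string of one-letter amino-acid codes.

Answer: MKDSV

Derivation:
start AUG at pos 1
pos 1: AUG -> M; peptide=M
pos 4: AAG -> K; peptide=MK
pos 7: GAC -> D; peptide=MKD
pos 10: AGC -> S; peptide=MKDS
pos 13: GUU -> V; peptide=MKDSV
pos 16: UAA -> STOP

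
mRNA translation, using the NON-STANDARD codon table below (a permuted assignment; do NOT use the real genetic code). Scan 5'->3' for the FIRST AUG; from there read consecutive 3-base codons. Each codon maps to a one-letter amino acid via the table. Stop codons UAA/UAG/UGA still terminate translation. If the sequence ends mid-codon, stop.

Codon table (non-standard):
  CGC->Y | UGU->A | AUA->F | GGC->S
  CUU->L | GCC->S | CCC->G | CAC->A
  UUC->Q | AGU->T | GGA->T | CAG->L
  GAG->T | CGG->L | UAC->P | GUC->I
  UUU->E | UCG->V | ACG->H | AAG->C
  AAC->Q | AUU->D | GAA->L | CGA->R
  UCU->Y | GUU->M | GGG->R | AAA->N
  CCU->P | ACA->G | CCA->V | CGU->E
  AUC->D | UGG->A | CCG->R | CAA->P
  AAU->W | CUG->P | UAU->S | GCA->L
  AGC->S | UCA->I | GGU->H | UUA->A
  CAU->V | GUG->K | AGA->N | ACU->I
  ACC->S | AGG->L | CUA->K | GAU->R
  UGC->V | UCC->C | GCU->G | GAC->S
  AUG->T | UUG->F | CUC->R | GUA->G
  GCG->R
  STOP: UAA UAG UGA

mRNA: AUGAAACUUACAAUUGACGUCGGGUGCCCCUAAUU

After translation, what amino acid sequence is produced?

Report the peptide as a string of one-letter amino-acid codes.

Answer: TNLGDSIRVG

Derivation:
start AUG at pos 0
pos 0: AUG -> T; peptide=T
pos 3: AAA -> N; peptide=TN
pos 6: CUU -> L; peptide=TNL
pos 9: ACA -> G; peptide=TNLG
pos 12: AUU -> D; peptide=TNLGD
pos 15: GAC -> S; peptide=TNLGDS
pos 18: GUC -> I; peptide=TNLGDSI
pos 21: GGG -> R; peptide=TNLGDSIR
pos 24: UGC -> V; peptide=TNLGDSIRV
pos 27: CCC -> G; peptide=TNLGDSIRVG
pos 30: UAA -> STOP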